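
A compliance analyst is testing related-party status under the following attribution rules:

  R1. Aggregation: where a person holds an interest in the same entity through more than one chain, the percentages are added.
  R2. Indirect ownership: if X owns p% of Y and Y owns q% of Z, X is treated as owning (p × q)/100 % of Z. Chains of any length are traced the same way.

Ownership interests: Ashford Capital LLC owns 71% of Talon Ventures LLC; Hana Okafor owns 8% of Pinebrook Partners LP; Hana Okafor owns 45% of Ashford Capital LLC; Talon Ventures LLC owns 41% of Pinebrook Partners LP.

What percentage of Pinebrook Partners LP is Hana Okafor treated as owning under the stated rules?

21.0995%

Chain via Ashford Capital LLC → Talon Ventures LLC (R2): 45% × 71% × 41% = 13.0995% of Pinebrook Partners LP.
Direct interest in Pinebrook Partners LP: 8%.
Aggregating (R1): 13.0995% + 8% = 21.0995%.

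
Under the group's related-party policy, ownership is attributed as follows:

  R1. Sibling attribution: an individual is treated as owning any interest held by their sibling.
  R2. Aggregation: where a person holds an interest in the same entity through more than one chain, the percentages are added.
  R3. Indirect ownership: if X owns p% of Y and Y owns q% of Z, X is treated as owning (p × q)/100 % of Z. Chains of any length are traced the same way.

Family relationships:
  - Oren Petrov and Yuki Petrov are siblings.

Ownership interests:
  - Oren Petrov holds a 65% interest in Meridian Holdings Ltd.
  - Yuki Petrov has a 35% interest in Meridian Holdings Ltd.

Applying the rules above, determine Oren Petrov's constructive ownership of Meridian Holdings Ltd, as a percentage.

By sibling attribution (R1), Oren Petrov is treated as also owning Yuki Petrov's interest in Meridian Holdings Ltd, giving 65% + 35% = 100%.
Direct interest in Meridian Holdings Ltd: 100%.

100%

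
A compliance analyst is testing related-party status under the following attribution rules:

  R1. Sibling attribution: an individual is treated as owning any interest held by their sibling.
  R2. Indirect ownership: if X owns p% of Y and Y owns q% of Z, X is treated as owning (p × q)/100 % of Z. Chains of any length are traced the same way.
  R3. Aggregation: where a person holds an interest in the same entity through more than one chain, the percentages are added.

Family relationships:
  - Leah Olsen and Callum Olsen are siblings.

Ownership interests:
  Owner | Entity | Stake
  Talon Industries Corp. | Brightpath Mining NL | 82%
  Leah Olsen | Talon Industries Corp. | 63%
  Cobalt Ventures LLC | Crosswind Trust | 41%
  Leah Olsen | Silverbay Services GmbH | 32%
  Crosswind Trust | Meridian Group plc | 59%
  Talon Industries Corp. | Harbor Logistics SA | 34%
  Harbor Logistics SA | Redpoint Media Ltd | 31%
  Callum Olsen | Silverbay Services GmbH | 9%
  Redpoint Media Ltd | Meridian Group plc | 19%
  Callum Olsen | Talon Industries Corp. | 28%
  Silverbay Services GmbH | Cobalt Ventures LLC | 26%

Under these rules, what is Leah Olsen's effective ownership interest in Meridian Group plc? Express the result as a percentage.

By sibling attribution (R1), Leah Olsen is treated as also owning Callum Olsen's interest in Talon Industries Corp, giving 63% + 28% = 91%.
By sibling attribution (R1), Leah Olsen is treated as also owning Callum Olsen's interest in Silverbay Services GmbH, giving 32% + 9% = 41%.
Chain via Talon Industries Corp. → Harbor Logistics SA → Redpoint Media Ltd (R2): 91% × 34% × 31% × 19% = 1.822366% of Meridian Group plc.
Chain via Silverbay Services GmbH → Cobalt Ventures LLC → Crosswind Trust (R2): 41% × 26% × 41% × 59% = 2.578654% of Meridian Group plc.
Aggregating (R3): 1.822366% + 2.578654% = 4.40102%.

4.40102%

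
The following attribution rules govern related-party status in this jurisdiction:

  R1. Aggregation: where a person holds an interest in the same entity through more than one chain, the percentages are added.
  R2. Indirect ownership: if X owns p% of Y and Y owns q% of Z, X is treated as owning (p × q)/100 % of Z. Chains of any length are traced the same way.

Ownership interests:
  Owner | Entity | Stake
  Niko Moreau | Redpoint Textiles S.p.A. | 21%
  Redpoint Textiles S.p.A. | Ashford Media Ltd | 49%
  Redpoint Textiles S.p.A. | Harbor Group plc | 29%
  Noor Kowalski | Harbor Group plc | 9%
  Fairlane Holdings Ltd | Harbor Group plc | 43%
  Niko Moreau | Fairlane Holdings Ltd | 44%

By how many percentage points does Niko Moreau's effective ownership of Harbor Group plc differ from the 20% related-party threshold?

Chain via Redpoint Textiles S.p.A. (R2): 21% × 29% = 6.09% of Harbor Group plc.
Chain via Fairlane Holdings Ltd (R2): 44% × 43% = 18.92% of Harbor Group plc.
Aggregating (R1): 6.09% + 18.92% = 25.01%.
25.01% exceeds the 20% threshold by 5.01 percentage points.

5.01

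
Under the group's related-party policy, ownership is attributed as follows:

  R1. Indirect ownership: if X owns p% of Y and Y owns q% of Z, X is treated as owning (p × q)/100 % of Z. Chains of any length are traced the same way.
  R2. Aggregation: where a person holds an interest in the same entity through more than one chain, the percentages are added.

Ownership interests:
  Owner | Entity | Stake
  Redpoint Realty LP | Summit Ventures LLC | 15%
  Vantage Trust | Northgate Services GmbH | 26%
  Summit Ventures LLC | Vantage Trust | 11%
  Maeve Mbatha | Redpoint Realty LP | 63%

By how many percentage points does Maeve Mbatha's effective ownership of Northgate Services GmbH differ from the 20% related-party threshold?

19.72973

Chain via Redpoint Realty LP → Summit Ventures LLC → Vantage Trust (R1): 63% × 15% × 11% × 26% = 0.27027% of Northgate Services GmbH.
0.27027% falls short of the 20% threshold by 19.72973 percentage points.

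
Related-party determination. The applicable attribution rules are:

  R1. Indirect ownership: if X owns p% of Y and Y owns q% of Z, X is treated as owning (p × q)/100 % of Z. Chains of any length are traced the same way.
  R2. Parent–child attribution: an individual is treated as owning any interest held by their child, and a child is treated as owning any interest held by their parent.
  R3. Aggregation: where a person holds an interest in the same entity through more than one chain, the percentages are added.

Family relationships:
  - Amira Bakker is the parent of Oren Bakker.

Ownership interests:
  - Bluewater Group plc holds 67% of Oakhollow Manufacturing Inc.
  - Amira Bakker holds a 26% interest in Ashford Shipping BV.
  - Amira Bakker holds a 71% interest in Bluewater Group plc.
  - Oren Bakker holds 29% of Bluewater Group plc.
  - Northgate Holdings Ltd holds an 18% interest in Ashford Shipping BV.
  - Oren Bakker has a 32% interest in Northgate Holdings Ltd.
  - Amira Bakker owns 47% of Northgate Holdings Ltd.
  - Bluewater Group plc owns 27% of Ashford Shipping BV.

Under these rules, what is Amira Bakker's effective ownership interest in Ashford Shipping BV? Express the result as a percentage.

By parent–child attribution (R2), Amira Bakker is treated as also owning Oren Bakker's interest in Northgate Holdings Ltd, giving 47% + 32% = 79%.
By parent–child attribution (R2), Amira Bakker is treated as also owning Oren Bakker's interest in Bluewater Group plc, giving 71% + 29% = 100%.
Chain via Northgate Holdings Ltd (R1): 79% × 18% = 14.22% of Ashford Shipping BV.
Chain via Bluewater Group plc (R1): 100% × 27% = 27% of Ashford Shipping BV.
Direct interest in Ashford Shipping BV: 26%.
Aggregating (R3): 14.22% + 27% + 26% = 67.22%.

67.22%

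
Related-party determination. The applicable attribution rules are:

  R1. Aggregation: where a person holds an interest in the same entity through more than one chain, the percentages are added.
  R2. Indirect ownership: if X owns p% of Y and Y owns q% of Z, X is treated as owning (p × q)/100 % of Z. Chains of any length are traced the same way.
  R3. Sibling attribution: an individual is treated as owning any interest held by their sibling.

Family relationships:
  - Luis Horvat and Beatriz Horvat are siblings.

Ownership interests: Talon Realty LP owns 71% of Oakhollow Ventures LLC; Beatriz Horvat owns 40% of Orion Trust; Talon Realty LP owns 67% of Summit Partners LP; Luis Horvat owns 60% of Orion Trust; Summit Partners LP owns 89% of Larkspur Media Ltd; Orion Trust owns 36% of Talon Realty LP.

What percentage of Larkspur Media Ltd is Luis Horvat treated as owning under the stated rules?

21.4668%

By sibling attribution (R3), Luis Horvat is treated as also owning Beatriz Horvat's interest in Orion Trust, giving 60% + 40% = 100%.
Chain via Orion Trust → Talon Realty LP → Summit Partners LP (R2): 100% × 36% × 67% × 89% = 21.4668% of Larkspur Media Ltd.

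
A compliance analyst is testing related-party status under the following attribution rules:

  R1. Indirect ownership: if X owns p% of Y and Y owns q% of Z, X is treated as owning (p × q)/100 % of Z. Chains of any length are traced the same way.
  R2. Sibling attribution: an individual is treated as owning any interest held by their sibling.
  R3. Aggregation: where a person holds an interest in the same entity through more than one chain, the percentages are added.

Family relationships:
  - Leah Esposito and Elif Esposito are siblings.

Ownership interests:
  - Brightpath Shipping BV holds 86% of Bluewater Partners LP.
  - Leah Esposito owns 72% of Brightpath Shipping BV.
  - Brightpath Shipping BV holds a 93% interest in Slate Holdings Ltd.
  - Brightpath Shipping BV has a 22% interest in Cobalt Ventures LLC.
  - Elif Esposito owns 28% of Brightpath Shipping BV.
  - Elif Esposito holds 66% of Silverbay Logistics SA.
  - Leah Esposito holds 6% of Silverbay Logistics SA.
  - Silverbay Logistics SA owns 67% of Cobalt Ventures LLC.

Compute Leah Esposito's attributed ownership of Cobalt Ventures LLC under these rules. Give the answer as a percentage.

By sibling attribution (R2), Leah Esposito is treated as also owning Elif Esposito's interest in Silverbay Logistics SA, giving 6% + 66% = 72%.
By sibling attribution (R2), Leah Esposito is treated as also owning Elif Esposito's interest in Brightpath Shipping BV, giving 72% + 28% = 100%.
Chain via Silverbay Logistics SA (R1): 72% × 67% = 48.24% of Cobalt Ventures LLC.
Chain via Brightpath Shipping BV (R1): 100% × 22% = 22% of Cobalt Ventures LLC.
Aggregating (R3): 48.24% + 22% = 70.24%.

70.24%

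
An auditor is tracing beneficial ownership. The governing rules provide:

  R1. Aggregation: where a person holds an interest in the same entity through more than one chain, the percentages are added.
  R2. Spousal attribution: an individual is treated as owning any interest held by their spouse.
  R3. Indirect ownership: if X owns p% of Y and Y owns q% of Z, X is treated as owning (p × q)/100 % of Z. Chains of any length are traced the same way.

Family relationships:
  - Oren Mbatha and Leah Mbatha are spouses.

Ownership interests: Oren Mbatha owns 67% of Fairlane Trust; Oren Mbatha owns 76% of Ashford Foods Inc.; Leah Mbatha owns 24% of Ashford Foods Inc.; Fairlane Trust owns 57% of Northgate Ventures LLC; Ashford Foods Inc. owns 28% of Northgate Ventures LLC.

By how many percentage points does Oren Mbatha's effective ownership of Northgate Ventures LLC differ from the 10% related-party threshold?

By spousal attribution (R2), Oren Mbatha is treated as also owning Leah Mbatha's interest in Ashford Foods Inc, giving 76% + 24% = 100%.
Chain via Fairlane Trust (R3): 67% × 57% = 38.19% of Northgate Ventures LLC.
Chain via Ashford Foods Inc. (R3): 100% × 28% = 28% of Northgate Ventures LLC.
Aggregating (R1): 38.19% + 28% = 66.19%.
66.19% exceeds the 10% threshold by 56.19 percentage points.

56.19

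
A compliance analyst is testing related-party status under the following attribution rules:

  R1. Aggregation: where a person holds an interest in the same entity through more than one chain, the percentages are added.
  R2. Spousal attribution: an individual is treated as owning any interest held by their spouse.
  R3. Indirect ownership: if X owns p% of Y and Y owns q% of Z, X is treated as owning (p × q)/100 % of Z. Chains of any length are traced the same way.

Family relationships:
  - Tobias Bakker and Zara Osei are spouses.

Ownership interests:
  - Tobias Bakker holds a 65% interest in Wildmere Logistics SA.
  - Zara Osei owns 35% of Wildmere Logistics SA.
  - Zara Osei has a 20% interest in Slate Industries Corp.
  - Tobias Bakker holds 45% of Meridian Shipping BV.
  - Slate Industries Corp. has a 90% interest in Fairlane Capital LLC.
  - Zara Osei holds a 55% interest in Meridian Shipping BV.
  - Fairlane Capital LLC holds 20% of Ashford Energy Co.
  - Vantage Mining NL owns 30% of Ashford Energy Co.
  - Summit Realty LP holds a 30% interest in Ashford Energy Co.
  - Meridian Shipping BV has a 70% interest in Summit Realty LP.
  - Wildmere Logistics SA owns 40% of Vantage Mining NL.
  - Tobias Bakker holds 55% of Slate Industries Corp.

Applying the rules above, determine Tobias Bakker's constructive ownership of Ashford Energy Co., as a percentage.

46.5%

By spousal attribution (R2), Tobias Bakker is treated as also owning Zara Osei's interest in Slate Industries Corp, giving 55% + 20% = 75%.
By spousal attribution (R2), Tobias Bakker is treated as also owning Zara Osei's interest in Meridian Shipping BV, giving 45% + 55% = 100%.
By spousal attribution (R2), Tobias Bakker is treated as also owning Zara Osei's interest in Wildmere Logistics SA, giving 65% + 35% = 100%.
Chain via Slate Industries Corp. → Fairlane Capital LLC (R3): 75% × 90% × 20% = 13.5% of Ashford Energy Co.
Chain via Meridian Shipping BV → Summit Realty LP (R3): 100% × 70% × 30% = 21% of Ashford Energy Co.
Chain via Wildmere Logistics SA → Vantage Mining NL (R3): 100% × 40% × 30% = 12% of Ashford Energy Co.
Aggregating (R1): 13.5% + 21% + 12% = 46.5%.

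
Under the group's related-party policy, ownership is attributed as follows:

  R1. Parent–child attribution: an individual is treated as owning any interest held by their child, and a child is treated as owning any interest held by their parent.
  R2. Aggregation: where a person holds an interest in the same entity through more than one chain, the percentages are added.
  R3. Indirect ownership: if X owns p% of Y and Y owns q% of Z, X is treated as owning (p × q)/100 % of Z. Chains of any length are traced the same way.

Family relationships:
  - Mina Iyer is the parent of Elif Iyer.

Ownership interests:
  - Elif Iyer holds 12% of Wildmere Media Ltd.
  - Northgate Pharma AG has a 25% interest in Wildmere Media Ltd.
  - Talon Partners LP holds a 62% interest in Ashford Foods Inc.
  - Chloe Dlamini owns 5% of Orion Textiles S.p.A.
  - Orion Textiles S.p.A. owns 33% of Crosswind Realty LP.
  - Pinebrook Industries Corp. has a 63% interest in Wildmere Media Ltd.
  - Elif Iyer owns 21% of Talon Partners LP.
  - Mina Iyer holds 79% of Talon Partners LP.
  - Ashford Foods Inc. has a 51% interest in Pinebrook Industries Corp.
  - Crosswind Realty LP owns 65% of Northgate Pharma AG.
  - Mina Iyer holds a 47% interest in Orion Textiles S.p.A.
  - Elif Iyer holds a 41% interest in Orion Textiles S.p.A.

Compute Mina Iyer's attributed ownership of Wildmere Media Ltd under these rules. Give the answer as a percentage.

36.6396%

By parent–child attribution (R1), Mina Iyer is treated as also owning Elif Iyer's interest in Orion Textiles S.p.A, giving 47% + 41% = 88%.
By parent–child attribution (R1), Mina Iyer is treated as also owning Elif Iyer's interest in Talon Partners LP, giving 79% + 21% = 100%.
By parent–child attribution (R1), Mina Iyer is treated as owning Elif Iyer's 12% interest in Wildmere Media Ltd.
Chain via Orion Textiles S.p.A. → Crosswind Realty LP → Northgate Pharma AG (R3): 88% × 33% × 65% × 25% = 4.719% of Wildmere Media Ltd.
Chain via Talon Partners LP → Ashford Foods Inc. → Pinebrook Industries Corp. (R3): 100% × 62% × 51% × 63% = 19.9206% of Wildmere Media Ltd.
Direct interest in Wildmere Media Ltd: 12%.
Aggregating (R2): 4.719% + 19.9206% + 12% = 36.6396%.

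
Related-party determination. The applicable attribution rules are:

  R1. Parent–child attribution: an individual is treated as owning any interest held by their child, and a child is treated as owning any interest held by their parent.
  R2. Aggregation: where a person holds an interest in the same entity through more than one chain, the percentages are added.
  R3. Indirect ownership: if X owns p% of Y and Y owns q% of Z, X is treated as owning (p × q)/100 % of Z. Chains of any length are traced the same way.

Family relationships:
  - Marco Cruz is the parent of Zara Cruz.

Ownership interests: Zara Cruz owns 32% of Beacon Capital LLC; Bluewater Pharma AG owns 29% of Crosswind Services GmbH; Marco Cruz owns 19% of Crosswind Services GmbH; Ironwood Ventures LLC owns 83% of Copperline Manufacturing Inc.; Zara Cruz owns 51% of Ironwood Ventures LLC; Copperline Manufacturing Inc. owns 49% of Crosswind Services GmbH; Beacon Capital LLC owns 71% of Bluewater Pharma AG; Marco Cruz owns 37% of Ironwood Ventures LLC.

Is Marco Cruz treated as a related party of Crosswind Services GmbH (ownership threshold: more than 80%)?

By parent–child attribution (R1), Marco Cruz is treated as also owning Zara Cruz's interest in Ironwood Ventures LLC, giving 37% + 51% = 88%.
By parent–child attribution (R1), Marco Cruz is treated as owning Zara Cruz's 32% interest in Beacon Capital LLC.
Chain via Ironwood Ventures LLC → Copperline Manufacturing Inc. (R3): 88% × 83% × 49% = 35.7896% of Crosswind Services GmbH.
Direct interest in Crosswind Services GmbH: 19%.
Chain via Beacon Capital LLC → Bluewater Pharma AG (R3): 32% × 71% × 29% = 6.5888% of Crosswind Services GmbH.
Aggregating (R2): 35.7896% + 19% + 6.5888% = 61.3784%.
61.3784% does not exceed the 80% threshold, so Marco is not a related party to Crosswind Services GmbH.

No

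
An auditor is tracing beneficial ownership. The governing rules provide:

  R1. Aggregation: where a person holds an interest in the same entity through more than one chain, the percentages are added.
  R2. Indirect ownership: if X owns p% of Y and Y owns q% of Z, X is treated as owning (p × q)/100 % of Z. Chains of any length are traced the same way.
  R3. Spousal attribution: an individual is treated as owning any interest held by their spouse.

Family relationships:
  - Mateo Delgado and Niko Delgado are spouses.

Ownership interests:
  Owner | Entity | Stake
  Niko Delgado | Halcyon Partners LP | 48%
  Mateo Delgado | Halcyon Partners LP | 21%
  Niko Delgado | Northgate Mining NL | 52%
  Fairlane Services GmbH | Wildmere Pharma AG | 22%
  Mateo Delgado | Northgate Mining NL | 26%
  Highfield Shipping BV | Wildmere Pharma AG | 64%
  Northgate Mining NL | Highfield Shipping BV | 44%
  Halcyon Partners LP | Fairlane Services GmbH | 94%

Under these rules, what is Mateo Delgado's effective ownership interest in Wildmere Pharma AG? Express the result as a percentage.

By spousal attribution (R3), Mateo Delgado is treated as also owning Niko Delgado's interest in Northgate Mining NL, giving 26% + 52% = 78%.
By spousal attribution (R3), Mateo Delgado is treated as also owning Niko Delgado's interest in Halcyon Partners LP, giving 21% + 48% = 69%.
Chain via Northgate Mining NL → Highfield Shipping BV (R2): 78% × 44% × 64% = 21.9648% of Wildmere Pharma AG.
Chain via Halcyon Partners LP → Fairlane Services GmbH (R2): 69% × 94% × 22% = 14.2692% of Wildmere Pharma AG.
Aggregating (R1): 21.9648% + 14.2692% = 36.234%.

36.234%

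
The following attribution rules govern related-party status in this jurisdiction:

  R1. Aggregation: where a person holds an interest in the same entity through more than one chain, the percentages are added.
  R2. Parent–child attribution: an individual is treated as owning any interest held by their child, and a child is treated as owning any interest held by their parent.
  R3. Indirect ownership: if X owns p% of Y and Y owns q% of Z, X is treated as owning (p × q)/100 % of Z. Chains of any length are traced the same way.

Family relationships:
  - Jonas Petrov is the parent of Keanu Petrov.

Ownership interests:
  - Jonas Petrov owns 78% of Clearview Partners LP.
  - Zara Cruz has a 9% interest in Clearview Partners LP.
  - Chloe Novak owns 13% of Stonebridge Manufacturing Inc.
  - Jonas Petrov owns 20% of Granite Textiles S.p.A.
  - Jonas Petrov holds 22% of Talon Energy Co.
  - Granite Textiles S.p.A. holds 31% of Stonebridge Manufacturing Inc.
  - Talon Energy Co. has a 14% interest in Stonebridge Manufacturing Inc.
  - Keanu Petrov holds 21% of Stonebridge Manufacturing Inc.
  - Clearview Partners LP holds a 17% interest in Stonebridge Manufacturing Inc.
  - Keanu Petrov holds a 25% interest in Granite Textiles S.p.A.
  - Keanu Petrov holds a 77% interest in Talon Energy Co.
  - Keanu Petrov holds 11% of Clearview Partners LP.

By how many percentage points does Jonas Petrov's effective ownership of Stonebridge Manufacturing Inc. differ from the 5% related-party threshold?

58.94

By parent–child attribution (R2), Jonas Petrov is treated as also owning Keanu Petrov's interest in Granite Textiles S.p.A, giving 20% + 25% = 45%.
By parent–child attribution (R2), Jonas Petrov is treated as also owning Keanu Petrov's interest in Talon Energy Co, giving 22% + 77% = 99%.
By parent–child attribution (R2), Jonas Petrov is treated as also owning Keanu Petrov's interest in Clearview Partners LP, giving 78% + 11% = 89%.
By parent–child attribution (R2), Jonas Petrov is treated as owning Keanu Petrov's 21% interest in Stonebridge Manufacturing Inc.
Chain via Granite Textiles S.p.A. (R3): 45% × 31% = 13.95% of Stonebridge Manufacturing Inc.
Chain via Talon Energy Co. (R3): 99% × 14% = 13.86% of Stonebridge Manufacturing Inc.
Chain via Clearview Partners LP (R3): 89% × 17% = 15.13% of Stonebridge Manufacturing Inc.
Direct interest in Stonebridge Manufacturing Inc: 21%.
Aggregating (R1): 13.95% + 13.86% + 15.13% + 21% = 63.94%.
63.94% exceeds the 5% threshold by 58.94 percentage points.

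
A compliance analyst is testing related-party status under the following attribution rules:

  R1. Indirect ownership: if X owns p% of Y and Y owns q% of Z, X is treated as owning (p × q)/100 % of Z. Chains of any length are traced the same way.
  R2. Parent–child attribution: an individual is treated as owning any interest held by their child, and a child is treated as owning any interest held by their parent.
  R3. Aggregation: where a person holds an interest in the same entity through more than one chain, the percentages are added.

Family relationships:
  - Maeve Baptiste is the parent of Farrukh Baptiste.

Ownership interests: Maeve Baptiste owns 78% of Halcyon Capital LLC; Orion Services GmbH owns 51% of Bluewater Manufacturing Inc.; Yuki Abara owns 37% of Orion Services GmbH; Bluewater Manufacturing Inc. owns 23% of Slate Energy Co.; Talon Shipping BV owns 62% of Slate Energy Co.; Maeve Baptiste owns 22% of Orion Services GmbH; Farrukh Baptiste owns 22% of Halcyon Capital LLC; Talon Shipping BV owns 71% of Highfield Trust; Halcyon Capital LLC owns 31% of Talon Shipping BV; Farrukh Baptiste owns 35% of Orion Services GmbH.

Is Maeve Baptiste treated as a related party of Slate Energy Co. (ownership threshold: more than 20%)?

By parent–child attribution (R2), Maeve Baptiste is treated as also owning Farrukh Baptiste's interest in Halcyon Capital LLC, giving 78% + 22% = 100%.
By parent–child attribution (R2), Maeve Baptiste is treated as also owning Farrukh Baptiste's interest in Orion Services GmbH, giving 22% + 35% = 57%.
Chain via Halcyon Capital LLC → Talon Shipping BV (R1): 100% × 31% × 62% = 19.22% of Slate Energy Co.
Chain via Orion Services GmbH → Bluewater Manufacturing Inc. (R1): 57% × 51% × 23% = 6.6861% of Slate Energy Co.
Aggregating (R3): 19.22% + 6.6861% = 25.9061%.
25.9061% exceeds the 20% threshold, so Maeve is a related party to Slate Energy Co.

Yes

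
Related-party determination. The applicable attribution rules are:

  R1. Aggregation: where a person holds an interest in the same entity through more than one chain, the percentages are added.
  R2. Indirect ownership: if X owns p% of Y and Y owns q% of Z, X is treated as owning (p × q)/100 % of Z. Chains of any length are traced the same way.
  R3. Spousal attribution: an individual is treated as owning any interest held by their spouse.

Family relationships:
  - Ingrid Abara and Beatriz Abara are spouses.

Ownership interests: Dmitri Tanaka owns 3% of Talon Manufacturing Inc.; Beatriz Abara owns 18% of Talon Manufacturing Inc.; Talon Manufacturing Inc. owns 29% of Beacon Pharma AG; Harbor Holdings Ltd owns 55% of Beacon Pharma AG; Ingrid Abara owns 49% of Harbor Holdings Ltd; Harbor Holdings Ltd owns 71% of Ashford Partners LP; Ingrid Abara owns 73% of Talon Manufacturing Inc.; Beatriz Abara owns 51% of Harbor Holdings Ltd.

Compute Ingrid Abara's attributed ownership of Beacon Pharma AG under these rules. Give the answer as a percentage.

81.39%

By spousal attribution (R3), Ingrid Abara is treated as also owning Beatriz Abara's interest in Harbor Holdings Ltd, giving 49% + 51% = 100%.
By spousal attribution (R3), Ingrid Abara is treated as also owning Beatriz Abara's interest in Talon Manufacturing Inc, giving 73% + 18% = 91%.
Chain via Harbor Holdings Ltd (R2): 100% × 55% = 55% of Beacon Pharma AG.
Chain via Talon Manufacturing Inc. (R2): 91% × 29% = 26.39% of Beacon Pharma AG.
Aggregating (R1): 55% + 26.39% = 81.39%.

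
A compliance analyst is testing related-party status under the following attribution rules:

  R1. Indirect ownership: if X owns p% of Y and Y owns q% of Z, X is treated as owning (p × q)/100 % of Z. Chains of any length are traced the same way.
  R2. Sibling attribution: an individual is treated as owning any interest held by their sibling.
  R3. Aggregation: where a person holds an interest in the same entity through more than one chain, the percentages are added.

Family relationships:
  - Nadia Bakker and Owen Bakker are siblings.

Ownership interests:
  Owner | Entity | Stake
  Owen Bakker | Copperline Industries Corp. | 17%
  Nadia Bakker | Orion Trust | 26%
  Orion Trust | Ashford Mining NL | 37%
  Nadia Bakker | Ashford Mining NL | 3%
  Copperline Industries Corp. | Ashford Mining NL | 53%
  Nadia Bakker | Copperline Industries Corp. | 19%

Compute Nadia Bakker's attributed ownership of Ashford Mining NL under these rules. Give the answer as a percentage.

By sibling attribution (R2), Nadia Bakker is treated as also owning Owen Bakker's interest in Copperline Industries Corp, giving 19% + 17% = 36%.
Chain via Orion Trust (R1): 26% × 37% = 9.62% of Ashford Mining NL.
Chain via Copperline Industries Corp. (R1): 36% × 53% = 19.08% of Ashford Mining NL.
Direct interest in Ashford Mining NL: 3%.
Aggregating (R3): 9.62% + 19.08% + 3% = 31.7%.

31.7%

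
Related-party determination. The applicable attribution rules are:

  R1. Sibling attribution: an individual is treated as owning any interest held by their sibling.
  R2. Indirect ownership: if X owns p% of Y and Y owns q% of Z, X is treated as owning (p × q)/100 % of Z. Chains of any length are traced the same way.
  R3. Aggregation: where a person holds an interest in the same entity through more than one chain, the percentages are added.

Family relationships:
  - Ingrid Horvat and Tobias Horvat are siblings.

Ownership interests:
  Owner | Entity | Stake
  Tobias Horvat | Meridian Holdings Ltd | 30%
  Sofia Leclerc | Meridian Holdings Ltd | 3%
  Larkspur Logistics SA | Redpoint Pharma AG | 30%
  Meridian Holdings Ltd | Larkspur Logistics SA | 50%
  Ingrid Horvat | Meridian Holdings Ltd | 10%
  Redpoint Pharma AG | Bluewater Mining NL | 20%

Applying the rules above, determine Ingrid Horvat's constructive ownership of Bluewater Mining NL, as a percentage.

By sibling attribution (R1), Ingrid Horvat is treated as also owning Tobias Horvat's interest in Meridian Holdings Ltd, giving 10% + 30% = 40%.
Chain via Meridian Holdings Ltd → Larkspur Logistics SA → Redpoint Pharma AG (R2): 40% × 50% × 30% × 20% = 1.2% of Bluewater Mining NL.

1.2%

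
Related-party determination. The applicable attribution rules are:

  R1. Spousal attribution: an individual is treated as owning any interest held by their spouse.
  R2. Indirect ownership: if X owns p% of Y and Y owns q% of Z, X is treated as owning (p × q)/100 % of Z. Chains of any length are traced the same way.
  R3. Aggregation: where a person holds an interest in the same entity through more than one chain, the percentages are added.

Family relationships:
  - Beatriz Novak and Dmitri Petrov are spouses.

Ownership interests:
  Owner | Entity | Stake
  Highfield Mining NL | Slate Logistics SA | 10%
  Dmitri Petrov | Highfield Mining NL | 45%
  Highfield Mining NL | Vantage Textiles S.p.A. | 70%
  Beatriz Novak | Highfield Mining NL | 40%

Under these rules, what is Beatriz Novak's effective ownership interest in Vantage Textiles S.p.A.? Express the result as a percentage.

59.5%

By spousal attribution (R1), Beatriz Novak is treated as also owning Dmitri Petrov's interest in Highfield Mining NL, giving 40% + 45% = 85%.
Chain via Highfield Mining NL (R2): 85% × 70% = 59.5% of Vantage Textiles S.p.A.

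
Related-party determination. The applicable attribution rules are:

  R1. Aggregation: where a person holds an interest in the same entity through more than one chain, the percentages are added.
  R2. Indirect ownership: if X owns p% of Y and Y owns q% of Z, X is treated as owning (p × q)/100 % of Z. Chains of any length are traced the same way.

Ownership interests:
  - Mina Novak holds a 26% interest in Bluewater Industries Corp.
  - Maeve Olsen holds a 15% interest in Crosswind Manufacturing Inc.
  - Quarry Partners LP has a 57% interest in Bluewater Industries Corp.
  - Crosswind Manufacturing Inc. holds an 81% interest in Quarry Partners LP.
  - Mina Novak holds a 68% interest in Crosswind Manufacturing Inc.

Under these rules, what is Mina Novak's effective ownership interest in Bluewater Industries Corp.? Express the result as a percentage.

57.3956%

Chain via Crosswind Manufacturing Inc. → Quarry Partners LP (R2): 68% × 81% × 57% = 31.3956% of Bluewater Industries Corp.
Direct interest in Bluewater Industries Corp: 26%.
Aggregating (R1): 31.3956% + 26% = 57.3956%.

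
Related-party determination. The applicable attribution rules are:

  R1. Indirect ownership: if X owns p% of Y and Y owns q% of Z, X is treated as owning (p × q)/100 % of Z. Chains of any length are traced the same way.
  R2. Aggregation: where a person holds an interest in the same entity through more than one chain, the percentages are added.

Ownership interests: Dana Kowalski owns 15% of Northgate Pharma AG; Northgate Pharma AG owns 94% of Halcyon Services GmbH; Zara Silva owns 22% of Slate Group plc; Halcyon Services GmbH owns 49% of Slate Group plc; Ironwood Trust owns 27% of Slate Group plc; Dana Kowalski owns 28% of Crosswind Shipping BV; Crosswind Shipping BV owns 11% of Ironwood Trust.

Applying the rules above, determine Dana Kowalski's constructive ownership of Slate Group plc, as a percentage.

Chain via Northgate Pharma AG → Halcyon Services GmbH (R1): 15% × 94% × 49% = 6.909% of Slate Group plc.
Chain via Crosswind Shipping BV → Ironwood Trust (R1): 28% × 11% × 27% = 0.8316% of Slate Group plc.
Aggregating (R2): 6.909% + 0.8316% = 7.7406%.

7.7406%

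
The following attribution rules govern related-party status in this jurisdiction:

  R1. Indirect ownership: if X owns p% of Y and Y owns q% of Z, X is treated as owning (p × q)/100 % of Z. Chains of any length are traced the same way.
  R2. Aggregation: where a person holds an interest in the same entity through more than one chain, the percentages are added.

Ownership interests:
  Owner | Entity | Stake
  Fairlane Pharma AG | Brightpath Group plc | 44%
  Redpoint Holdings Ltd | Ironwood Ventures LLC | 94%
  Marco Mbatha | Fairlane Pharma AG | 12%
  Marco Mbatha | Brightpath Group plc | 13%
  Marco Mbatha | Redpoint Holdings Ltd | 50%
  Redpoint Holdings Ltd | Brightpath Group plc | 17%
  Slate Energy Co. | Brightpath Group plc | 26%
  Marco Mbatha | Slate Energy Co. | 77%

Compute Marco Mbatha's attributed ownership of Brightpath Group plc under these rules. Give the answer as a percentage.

Chain via Redpoint Holdings Ltd (R1): 50% × 17% = 8.5% of Brightpath Group plc.
Chain via Slate Energy Co. (R1): 77% × 26% = 20.02% of Brightpath Group plc.
Chain via Fairlane Pharma AG (R1): 12% × 44% = 5.28% of Brightpath Group plc.
Direct interest in Brightpath Group plc: 13%.
Aggregating (R2): 8.5% + 20.02% + 5.28% + 13% = 46.8%.

46.8%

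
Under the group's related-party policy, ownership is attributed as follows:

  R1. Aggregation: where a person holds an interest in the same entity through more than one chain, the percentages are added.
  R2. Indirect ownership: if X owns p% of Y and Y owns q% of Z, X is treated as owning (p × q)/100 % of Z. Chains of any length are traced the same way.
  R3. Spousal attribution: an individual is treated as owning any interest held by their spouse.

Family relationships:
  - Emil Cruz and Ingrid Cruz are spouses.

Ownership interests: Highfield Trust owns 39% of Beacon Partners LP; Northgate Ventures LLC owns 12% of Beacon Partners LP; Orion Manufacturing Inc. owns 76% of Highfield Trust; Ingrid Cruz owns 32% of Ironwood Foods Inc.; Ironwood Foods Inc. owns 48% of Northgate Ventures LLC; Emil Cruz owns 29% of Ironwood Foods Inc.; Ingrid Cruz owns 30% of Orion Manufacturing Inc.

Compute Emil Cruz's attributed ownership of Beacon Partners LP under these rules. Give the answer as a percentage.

By spousal attribution (R3), Emil Cruz is treated as also owning Ingrid Cruz's interest in Ironwood Foods Inc, giving 29% + 32% = 61%.
By spousal attribution (R3), Emil Cruz is treated as owning Ingrid Cruz's 30% interest in Orion Manufacturing Inc.
Chain via Ironwood Foods Inc. → Northgate Ventures LLC (R2): 61% × 48% × 12% = 3.5136% of Beacon Partners LP.
Chain via Orion Manufacturing Inc. → Highfield Trust (R2): 30% × 76% × 39% = 8.892% of Beacon Partners LP.
Aggregating (R1): 3.5136% + 8.892% = 12.4056%.

12.4056%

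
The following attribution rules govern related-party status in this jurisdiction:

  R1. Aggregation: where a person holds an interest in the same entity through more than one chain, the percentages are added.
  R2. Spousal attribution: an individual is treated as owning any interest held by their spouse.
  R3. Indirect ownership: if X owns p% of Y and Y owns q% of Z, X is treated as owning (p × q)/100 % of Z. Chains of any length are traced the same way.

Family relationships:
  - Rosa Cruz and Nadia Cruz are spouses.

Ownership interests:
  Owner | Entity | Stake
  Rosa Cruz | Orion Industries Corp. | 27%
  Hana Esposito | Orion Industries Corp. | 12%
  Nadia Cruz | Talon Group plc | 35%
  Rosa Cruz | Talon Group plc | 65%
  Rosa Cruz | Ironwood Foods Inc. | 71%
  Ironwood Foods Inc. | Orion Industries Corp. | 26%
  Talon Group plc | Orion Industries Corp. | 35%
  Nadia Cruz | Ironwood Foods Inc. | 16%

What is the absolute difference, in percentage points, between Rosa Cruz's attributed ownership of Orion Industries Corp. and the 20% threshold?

By spousal attribution (R2), Rosa Cruz is treated as also owning Nadia Cruz's interest in Ironwood Foods Inc, giving 71% + 16% = 87%.
By spousal attribution (R2), Rosa Cruz is treated as also owning Nadia Cruz's interest in Talon Group plc, giving 65% + 35% = 100%.
Chain via Ironwood Foods Inc. (R3): 87% × 26% = 22.62% of Orion Industries Corp.
Chain via Talon Group plc (R3): 100% × 35% = 35% of Orion Industries Corp.
Direct interest in Orion Industries Corp: 27%.
Aggregating (R1): 22.62% + 35% + 27% = 84.62%.
84.62% exceeds the 20% threshold by 64.62 percentage points.

64.62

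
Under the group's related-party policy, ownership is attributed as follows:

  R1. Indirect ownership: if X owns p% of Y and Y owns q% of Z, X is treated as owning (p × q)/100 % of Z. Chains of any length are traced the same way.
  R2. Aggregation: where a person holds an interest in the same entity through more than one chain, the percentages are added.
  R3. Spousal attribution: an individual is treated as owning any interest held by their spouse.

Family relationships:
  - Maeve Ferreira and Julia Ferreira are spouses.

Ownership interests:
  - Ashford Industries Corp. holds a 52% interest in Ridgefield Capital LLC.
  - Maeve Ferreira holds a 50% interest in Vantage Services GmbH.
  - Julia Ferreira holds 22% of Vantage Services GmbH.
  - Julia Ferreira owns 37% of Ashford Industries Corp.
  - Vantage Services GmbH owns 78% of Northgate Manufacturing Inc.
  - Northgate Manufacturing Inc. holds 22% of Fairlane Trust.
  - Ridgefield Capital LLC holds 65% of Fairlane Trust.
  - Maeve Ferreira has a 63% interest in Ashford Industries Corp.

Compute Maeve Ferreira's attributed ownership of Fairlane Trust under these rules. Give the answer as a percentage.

By spousal attribution (R3), Maeve Ferreira is treated as also owning Julia Ferreira's interest in Vantage Services GmbH, giving 50% + 22% = 72%.
By spousal attribution (R3), Maeve Ferreira is treated as also owning Julia Ferreira's interest in Ashford Industries Corp, giving 63% + 37% = 100%.
Chain via Vantage Services GmbH → Northgate Manufacturing Inc. (R1): 72% × 78% × 22% = 12.3552% of Fairlane Trust.
Chain via Ashford Industries Corp. → Ridgefield Capital LLC (R1): 100% × 52% × 65% = 33.8% of Fairlane Trust.
Aggregating (R2): 12.3552% + 33.8% = 46.1552%.

46.1552%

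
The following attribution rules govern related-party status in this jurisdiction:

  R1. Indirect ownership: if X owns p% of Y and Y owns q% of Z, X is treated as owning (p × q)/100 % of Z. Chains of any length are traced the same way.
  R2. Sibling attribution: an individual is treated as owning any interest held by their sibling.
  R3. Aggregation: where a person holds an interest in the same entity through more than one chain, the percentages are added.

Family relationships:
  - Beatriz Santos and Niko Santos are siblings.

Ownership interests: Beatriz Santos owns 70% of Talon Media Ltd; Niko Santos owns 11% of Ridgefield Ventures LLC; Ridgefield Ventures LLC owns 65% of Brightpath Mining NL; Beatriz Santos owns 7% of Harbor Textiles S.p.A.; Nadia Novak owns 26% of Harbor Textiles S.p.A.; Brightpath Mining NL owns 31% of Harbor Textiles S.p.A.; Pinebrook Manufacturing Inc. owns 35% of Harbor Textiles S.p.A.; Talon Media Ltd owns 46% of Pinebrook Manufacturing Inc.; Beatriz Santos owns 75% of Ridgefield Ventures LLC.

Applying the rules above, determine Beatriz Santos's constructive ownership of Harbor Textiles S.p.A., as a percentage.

By sibling attribution (R2), Beatriz Santos is treated as also owning Niko Santos's interest in Ridgefield Ventures LLC, giving 75% + 11% = 86%.
Chain via Ridgefield Ventures LLC → Brightpath Mining NL (R1): 86% × 65% × 31% = 17.329% of Harbor Textiles S.p.A.
Chain via Talon Media Ltd → Pinebrook Manufacturing Inc. (R1): 70% × 46% × 35% = 11.27% of Harbor Textiles S.p.A.
Direct interest in Harbor Textiles S.p.A: 7%.
Aggregating (R3): 17.329% + 11.27% + 7% = 35.599%.

35.599%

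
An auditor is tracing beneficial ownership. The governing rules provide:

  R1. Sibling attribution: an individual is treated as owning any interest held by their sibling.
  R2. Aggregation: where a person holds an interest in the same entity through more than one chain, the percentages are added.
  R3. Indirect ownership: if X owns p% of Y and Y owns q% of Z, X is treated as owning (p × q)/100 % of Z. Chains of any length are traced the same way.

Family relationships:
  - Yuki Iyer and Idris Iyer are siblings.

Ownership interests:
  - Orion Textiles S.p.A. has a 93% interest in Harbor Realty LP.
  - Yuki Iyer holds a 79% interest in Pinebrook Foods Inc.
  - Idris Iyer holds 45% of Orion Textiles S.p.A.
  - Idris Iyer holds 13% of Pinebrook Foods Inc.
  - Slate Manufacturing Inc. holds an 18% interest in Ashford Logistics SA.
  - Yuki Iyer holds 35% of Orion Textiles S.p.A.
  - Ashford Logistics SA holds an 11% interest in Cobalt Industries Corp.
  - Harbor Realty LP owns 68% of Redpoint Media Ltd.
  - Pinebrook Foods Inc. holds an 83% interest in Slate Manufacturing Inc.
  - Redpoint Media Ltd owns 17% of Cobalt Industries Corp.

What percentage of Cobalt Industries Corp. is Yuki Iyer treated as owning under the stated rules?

By sibling attribution (R1), Yuki Iyer is treated as also owning Idris Iyer's interest in Orion Textiles S.p.A, giving 35% + 45% = 80%.
By sibling attribution (R1), Yuki Iyer is treated as also owning Idris Iyer's interest in Pinebrook Foods Inc, giving 79% + 13% = 92%.
Chain via Orion Textiles S.p.A. → Harbor Realty LP → Redpoint Media Ltd (R3): 80% × 93% × 68% × 17% = 8.60064% of Cobalt Industries Corp.
Chain via Pinebrook Foods Inc. → Slate Manufacturing Inc. → Ashford Logistics SA (R3): 92% × 83% × 18% × 11% = 1.511928% of Cobalt Industries Corp.
Aggregating (R2): 8.60064% + 1.511928% = 10.112568%.

10.112568%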